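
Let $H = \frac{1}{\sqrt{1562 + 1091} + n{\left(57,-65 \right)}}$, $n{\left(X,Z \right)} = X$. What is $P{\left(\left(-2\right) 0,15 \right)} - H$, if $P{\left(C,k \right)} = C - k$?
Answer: $- \frac{8997}{596} + \frac{\sqrt{2653}}{596} \approx -15.009$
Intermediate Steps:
$H = \frac{1}{57 + \sqrt{2653}}$ ($H = \frac{1}{\sqrt{1562 + 1091} + 57} = \frac{1}{\sqrt{2653} + 57} = \frac{1}{57 + \sqrt{2653}} \approx 0.009216$)
$P{\left(\left(-2\right) 0,15 \right)} - H = \left(\left(-2\right) 0 - 15\right) - \left(\frac{57}{596} - \frac{\sqrt{2653}}{596}\right) = \left(0 - 15\right) - \left(\frac{57}{596} - \frac{\sqrt{2653}}{596}\right) = -15 - \left(\frac{57}{596} - \frac{\sqrt{2653}}{596}\right) = - \frac{8997}{596} + \frac{\sqrt{2653}}{596}$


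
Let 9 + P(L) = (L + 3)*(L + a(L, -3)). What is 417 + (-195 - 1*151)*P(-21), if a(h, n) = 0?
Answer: -127257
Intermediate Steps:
P(L) = -9 + L*(3 + L) (P(L) = -9 + (L + 3)*(L + 0) = -9 + (3 + L)*L = -9 + L*(3 + L))
417 + (-195 - 1*151)*P(-21) = 417 + (-195 - 1*151)*(-9 + (-21)² + 3*(-21)) = 417 + (-195 - 151)*(-9 + 441 - 63) = 417 - 346*369 = 417 - 127674 = -127257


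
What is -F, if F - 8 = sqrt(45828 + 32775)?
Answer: -8 - sqrt(78603) ≈ -288.36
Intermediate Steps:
F = 8 + sqrt(78603) (F = 8 + sqrt(45828 + 32775) = 8 + sqrt(78603) ≈ 288.36)
-F = -(8 + sqrt(78603)) = -8 - sqrt(78603)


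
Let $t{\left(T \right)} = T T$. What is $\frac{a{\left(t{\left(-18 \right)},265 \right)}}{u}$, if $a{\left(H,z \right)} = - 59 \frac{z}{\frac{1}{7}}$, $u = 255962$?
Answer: $- \frac{15635}{36566} \approx -0.42758$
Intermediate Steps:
$t{\left(T \right)} = T^{2}$
$a{\left(H,z \right)} = - 413 z$ ($a{\left(H,z \right)} = - 59 z \frac{1}{\frac{1}{7}} = - 59 z 7 = - 59 \cdot 7 z = - 413 z$)
$\frac{a{\left(t{\left(-18 \right)},265 \right)}}{u} = \frac{\left(-413\right) 265}{255962} = \left(-109445\right) \frac{1}{255962} = - \frac{15635}{36566}$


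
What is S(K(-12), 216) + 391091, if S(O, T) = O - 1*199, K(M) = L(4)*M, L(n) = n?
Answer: 390844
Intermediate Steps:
K(M) = 4*M
S(O, T) = -199 + O (S(O, T) = O - 199 = -199 + O)
S(K(-12), 216) + 391091 = (-199 + 4*(-12)) + 391091 = (-199 - 48) + 391091 = -247 + 391091 = 390844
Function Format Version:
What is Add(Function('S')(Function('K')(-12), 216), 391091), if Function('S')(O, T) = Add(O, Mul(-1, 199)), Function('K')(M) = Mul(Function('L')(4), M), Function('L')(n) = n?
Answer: 390844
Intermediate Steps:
Function('K')(M) = Mul(4, M)
Function('S')(O, T) = Add(-199, O) (Function('S')(O, T) = Add(O, -199) = Add(-199, O))
Add(Function('S')(Function('K')(-12), 216), 391091) = Add(Add(-199, Mul(4, -12)), 391091) = Add(Add(-199, -48), 391091) = Add(-247, 391091) = 390844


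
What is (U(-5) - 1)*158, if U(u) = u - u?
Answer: -158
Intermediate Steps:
U(u) = 0
(U(-5) - 1)*158 = (0 - 1)*158 = -1*158 = -158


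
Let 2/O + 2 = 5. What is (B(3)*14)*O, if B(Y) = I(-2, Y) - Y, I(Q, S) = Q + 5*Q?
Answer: -140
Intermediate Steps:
I(Q, S) = 6*Q
B(Y) = -12 - Y (B(Y) = 6*(-2) - Y = -12 - Y)
O = ⅔ (O = 2/(-2 + 5) = 2/3 = 2*(⅓) = ⅔ ≈ 0.66667)
(B(3)*14)*O = ((-12 - 1*3)*14)*(⅔) = ((-12 - 3)*14)*(⅔) = -15*14*(⅔) = -210*⅔ = -140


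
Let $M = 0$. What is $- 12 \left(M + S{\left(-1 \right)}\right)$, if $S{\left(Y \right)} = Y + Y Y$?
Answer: $0$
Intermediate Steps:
$S{\left(Y \right)} = Y + Y^{2}$
$- 12 \left(M + S{\left(-1 \right)}\right) = - 12 \left(0 - \left(1 - 1\right)\right) = - 12 \left(0 - 0\right) = - 12 \left(0 + 0\right) = \left(-12\right) 0 = 0$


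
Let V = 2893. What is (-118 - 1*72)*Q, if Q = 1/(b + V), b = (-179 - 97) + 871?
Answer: -95/1744 ≈ -0.054472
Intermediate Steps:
b = 595 (b = -276 + 871 = 595)
Q = 1/3488 (Q = 1/(595 + 2893) = 1/3488 ≈ 0.00028670)
(-118 - 1*72)*Q = (-118 - 1*72)*(1/3488) = (-118 - 72)*(1/3488) = -190*1/3488 = -95/1744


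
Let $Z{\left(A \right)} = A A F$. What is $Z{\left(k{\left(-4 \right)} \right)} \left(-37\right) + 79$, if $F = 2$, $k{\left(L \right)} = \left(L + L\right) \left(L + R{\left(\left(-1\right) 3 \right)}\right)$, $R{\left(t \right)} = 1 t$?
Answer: $-231985$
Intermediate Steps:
$R{\left(t \right)} = t$
$k{\left(L \right)} = 2 L \left(-3 + L\right)$ ($k{\left(L \right)} = \left(L + L\right) \left(L - 3\right) = 2 L \left(L - 3\right) = 2 L \left(-3 + L\right)$)
$Z{\left(A \right)} = 2 A^{2}$ ($Z{\left(A \right)} = A A 2 = A^{2} \cdot 2 = 2 A^{2}$)
$Z{\left(k{\left(-4 \right)} \right)} \left(-37\right) + 79 = 2 \left(2 \left(-4\right) \left(-3 - 4\right)\right)^{2} \left(-37\right) + 79 = 2 \left(2 \left(-4\right) \left(-7\right)\right)^{2} \left(-37\right) + 79 = 2 \cdot 56^{2} \left(-37\right) + 79 = 2 \cdot 3136 \left(-37\right) + 79 = 6272 \left(-37\right) + 79 = -232064 + 79 = -231985$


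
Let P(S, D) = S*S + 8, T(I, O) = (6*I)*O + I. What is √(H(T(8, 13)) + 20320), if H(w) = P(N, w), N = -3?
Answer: √20337 ≈ 142.61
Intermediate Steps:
T(I, O) = I + 6*I*O (T(I, O) = 6*I*O + I = I + 6*I*O)
P(S, D) = 8 + S² (P(S, D) = S² + 8 = 8 + S²)
H(w) = 17 (H(w) = 8 + (-3)² = 8 + 9 = 17)
√(H(T(8, 13)) + 20320) = √(17 + 20320) = √20337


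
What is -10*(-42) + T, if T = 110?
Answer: 530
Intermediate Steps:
-10*(-42) + T = -10*(-42) + 110 = 420 + 110 = 530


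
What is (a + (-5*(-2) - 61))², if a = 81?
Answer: 900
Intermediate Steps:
(a + (-5*(-2) - 61))² = (81 + (-5*(-2) - 61))² = (81 + (10 - 61))² = (81 - 51)² = 30² = 900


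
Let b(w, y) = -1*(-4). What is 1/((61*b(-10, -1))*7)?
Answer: 1/1708 ≈ 0.00058548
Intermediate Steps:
b(w, y) = 4
1/((61*b(-10, -1))*7) = 1/((61*4)*7) = 1/(244*7) = 1/1708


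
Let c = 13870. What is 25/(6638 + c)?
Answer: 25/20508 ≈ 0.0012190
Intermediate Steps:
25/(6638 + c) = 25/(6638 + 13870) = 25/20508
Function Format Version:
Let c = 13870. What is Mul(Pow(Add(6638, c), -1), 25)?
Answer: Rational(25, 20508) ≈ 0.0012190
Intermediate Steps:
Mul(Pow(Add(6638, c), -1), 25) = Mul(Pow(Add(6638, 13870), -1), 25) = Mul(Pow(20508, -1), 25) = Mul(Rational(1, 20508), 25) = Rational(25, 20508)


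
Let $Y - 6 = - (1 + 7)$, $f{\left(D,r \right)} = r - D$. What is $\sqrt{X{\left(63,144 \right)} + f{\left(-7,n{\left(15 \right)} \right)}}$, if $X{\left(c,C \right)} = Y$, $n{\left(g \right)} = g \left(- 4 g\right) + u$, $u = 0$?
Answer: $i \sqrt{895} \approx 29.917 i$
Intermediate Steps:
$n{\left(g \right)} = - 4 g^{2}$ ($n{\left(g \right)} = g \left(- 4 g\right) + 0 = - 4 g^{2} + 0 = - 4 g^{2}$)
$Y = -2$ ($Y = 6 - \left(1 + 7\right) = 6 - 8 = -2$)
$X{\left(c,C \right)} = -2$
$\sqrt{X{\left(63,144 \right)} + f{\left(-7,n{\left(15 \right)} \right)}} = \sqrt{-2 - \left(-7 + 4 \cdot 15^{2}\right)} = \sqrt{-2 + \left(\left(-4\right) 225 + 7\right)} = \sqrt{-2 + \left(-900 + 7\right)} = \sqrt{-2 - 893} = \sqrt{-895} = i \sqrt{895}$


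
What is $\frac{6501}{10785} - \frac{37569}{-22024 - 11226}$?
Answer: $\frac{5917523}{3415250} \approx 1.7327$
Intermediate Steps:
$\frac{6501}{10785} - \frac{37569}{-22024 - 11226} = 6501 \cdot \frac{1}{10785} - \frac{37569}{-33250} = \frac{2167}{3595} - - \frac{5367}{4750} = \frac{2167}{3595} + \frac{5367}{4750} = \frac{5917523}{3415250}$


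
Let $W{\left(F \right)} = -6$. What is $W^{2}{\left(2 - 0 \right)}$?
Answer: $36$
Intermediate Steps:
$W^{2}{\left(2 - 0 \right)} = \left(-6\right)^{2} = 36$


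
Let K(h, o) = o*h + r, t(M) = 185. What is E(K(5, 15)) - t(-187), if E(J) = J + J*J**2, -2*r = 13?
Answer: 2570421/8 ≈ 3.2130e+5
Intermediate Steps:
r = -13/2 (r = -1/2*13 = -13/2 ≈ -6.5000)
K(h, o) = -13/2 + h*o (K(h, o) = o*h - 13/2 = h*o - 13/2 = -13/2 + h*o)
E(J) = J + J**3
E(K(5, 15)) - t(-187) = ((-13/2 + 5*15) + (-13/2 + 5*15)**3) - 1*185 = ((-13/2 + 75) + (-13/2 + 75)**3) - 185 = (137/2 + (137/2)**3) - 185 = (137/2 + 2571353/8) - 185 = 2571901/8 - 185 = 2570421/8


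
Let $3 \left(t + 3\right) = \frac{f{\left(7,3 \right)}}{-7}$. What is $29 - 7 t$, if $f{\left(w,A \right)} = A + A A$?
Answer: $54$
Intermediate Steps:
$f{\left(w,A \right)} = A + A^{2}$
$t = - \frac{25}{7}$ ($t = -3 + \frac{3 \left(1 + 3\right) \frac{1}{-7}}{3} = -3 + \frac{3 \cdot 4 \left(- \frac{1}{7}\right)}{3} = -3 + \frac{12 \left(- \frac{1}{7}\right)}{3} = -3 + \frac{1}{3} \left(- \frac{12}{7}\right) = -3 - \frac{4}{7} = - \frac{25}{7} \approx -3.5714$)
$29 - 7 t = 29 - -25 = 29 + 25 = 54$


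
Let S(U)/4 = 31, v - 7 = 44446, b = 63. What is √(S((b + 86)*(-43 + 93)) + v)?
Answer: 3*√4953 ≈ 211.13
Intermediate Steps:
v = 44453 (v = 7 + 44446 = 44453)
S(U) = 124 (S(U) = 4*31 = 124)
√(S((b + 86)*(-43 + 93)) + v) = √(124 + 44453) = √44577 = 3*√4953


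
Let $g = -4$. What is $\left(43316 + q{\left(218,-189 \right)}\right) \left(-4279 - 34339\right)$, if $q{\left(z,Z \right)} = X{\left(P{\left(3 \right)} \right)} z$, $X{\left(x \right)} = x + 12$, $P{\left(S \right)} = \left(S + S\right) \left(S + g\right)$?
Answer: $-1723289632$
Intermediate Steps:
$P{\left(S \right)} = 2 S \left(-4 + S\right)$ ($P{\left(S \right)} = \left(S + S\right) \left(S - 4\right) = 2 S \left(-4 + S\right)$)
$X{\left(x \right)} = 12 + x$
$q{\left(z,Z \right)} = 6 z$ ($q{\left(z,Z \right)} = \left(12 + 2 \cdot 3 \left(-4 + 3\right)\right) z = \left(12 + 2 \cdot 3 \left(-1\right)\right) z = \left(12 - 6\right) z = 6 z$)
$\left(43316 + q{\left(218,-189 \right)}\right) \left(-4279 - 34339\right) = \left(43316 + 6 \cdot 218\right) \left(-4279 - 34339\right) = \left(43316 + 1308\right) \left(-38618\right) = 44624 \left(-38618\right) = -1723289632$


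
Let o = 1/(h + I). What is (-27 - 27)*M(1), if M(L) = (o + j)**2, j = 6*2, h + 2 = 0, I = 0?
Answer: -14283/2 ≈ -7141.5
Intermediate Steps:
h = -2 (h = -2 + 0 = -2)
j = 12
o = -1/2 (o = 1/(-2 + 0) = 1/(-2) = -1/2 ≈ -0.50000)
M(L) = 529/4 (M(L) = (-1/2 + 12)**2 = (23/2)**2 = 529/4)
(-27 - 27)*M(1) = (-27 - 27)*(529/4) = -54*529/4 = -14283/2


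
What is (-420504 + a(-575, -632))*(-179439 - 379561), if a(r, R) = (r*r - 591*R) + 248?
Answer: -158689479000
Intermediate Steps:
a(r, R) = 248 + r**2 - 591*R (a(r, R) = (r**2 - 591*R) + 248 = 248 + r**2 - 591*R)
(-420504 + a(-575, -632))*(-179439 - 379561) = (-420504 + (248 + (-575)**2 - 591*(-632)))*(-179439 - 379561) = (-420504 + (248 + 330625 + 373512))*(-559000) = (-420504 + 704385)*(-559000) = 283881*(-559000) = -158689479000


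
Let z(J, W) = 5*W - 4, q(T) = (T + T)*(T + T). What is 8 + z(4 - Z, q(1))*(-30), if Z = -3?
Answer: -472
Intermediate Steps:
q(T) = 4*T**2 (q(T) = (2*T)*(2*T) = 4*T**2)
z(J, W) = -4 + 5*W
8 + z(4 - Z, q(1))*(-30) = 8 + (-4 + 5*(4*1**2))*(-30) = 8 + (-4 + 5*(4*1))*(-30) = 8 + (-4 + 5*4)*(-30) = 8 + (-4 + 20)*(-30) = 8 + 16*(-30) = 8 - 480 = -472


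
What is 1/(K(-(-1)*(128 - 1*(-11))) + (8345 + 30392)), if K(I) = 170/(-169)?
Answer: 169/6546383 ≈ 2.5816e-5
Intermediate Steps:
K(I) = -170/169 (K(I) = 170*(-1/169) = -170/169)
1/(K(-(-1)*(128 - 1*(-11))) + (8345 + 30392)) = 1/(-170/169 + (8345 + 30392)) = 1/(-170/169 + 38737) = 1/(6546383/169) = 169/6546383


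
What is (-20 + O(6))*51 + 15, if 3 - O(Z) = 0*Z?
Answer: -852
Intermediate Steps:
O(Z) = 3 (O(Z) = 3 - 0*Z = 3 - 1*0 = 3 + 0 = 3)
(-20 + O(6))*51 + 15 = (-20 + 3)*51 + 15 = -17*51 + 15 = -867 + 15 = -852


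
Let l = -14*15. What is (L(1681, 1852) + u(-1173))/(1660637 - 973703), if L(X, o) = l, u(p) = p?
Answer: -461/228978 ≈ -0.0020133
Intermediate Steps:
l = -210
L(X, o) = -210
(L(1681, 1852) + u(-1173))/(1660637 - 973703) = (-210 - 1173)/(1660637 - 973703) = -1383/686934 = -1383*1/686934 = -461/228978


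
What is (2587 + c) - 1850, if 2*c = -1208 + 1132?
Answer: 699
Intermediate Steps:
c = -38 (c = (-1208 + 1132)/2 = (½)*(-76) = -38)
(2587 + c) - 1850 = (2587 - 38) - 1850 = 2549 - 1850 = 699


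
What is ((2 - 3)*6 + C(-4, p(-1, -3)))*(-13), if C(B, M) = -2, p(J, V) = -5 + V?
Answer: 104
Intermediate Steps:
((2 - 3)*6 + C(-4, p(-1, -3)))*(-13) = ((2 - 3)*6 - 2)*(-13) = (-1*6 - 2)*(-13) = (-6 - 2)*(-13) = -8*(-13) = 104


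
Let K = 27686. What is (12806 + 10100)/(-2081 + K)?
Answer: 22906/25605 ≈ 0.89459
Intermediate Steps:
(12806 + 10100)/(-2081 + K) = (12806 + 10100)/(-2081 + 27686) = 22906/25605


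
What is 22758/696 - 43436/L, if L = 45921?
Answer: 169139777/5326836 ≈ 31.752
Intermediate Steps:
22758/696 - 43436/L = 22758/696 - 43436/45921 = 22758*(1/696) - 43436*1/45921 = 3793/116 - 43436/45921 = 169139777/5326836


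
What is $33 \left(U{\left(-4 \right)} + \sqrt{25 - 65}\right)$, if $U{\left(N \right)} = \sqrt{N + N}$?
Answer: $66 i \left(\sqrt{2} + \sqrt{10}\right) \approx 302.05 i$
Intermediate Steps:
$U{\left(N \right)} = \sqrt{2} \sqrt{N}$ ($U{\left(N \right)} = \sqrt{2 N} = \sqrt{2} \sqrt{N}$)
$33 \left(U{\left(-4 \right)} + \sqrt{25 - 65}\right) = 33 \left(\sqrt{2} \sqrt{-4} + \sqrt{25 - 65}\right) = 33 \left(\sqrt{2} \cdot 2 i + \sqrt{-40}\right) = 33 \left(2 i \sqrt{2} + 2 i \sqrt{10}\right) = 66 i \sqrt{2} + 66 i \sqrt{10}$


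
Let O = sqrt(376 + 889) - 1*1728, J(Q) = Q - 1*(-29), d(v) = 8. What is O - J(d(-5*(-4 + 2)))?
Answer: -1765 + sqrt(1265) ≈ -1729.4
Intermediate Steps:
J(Q) = 29 + Q (J(Q) = Q + 29 = 29 + Q)
O = -1728 + sqrt(1265) (O = sqrt(1265) - 1728 = -1728 + sqrt(1265) ≈ -1692.4)
O - J(d(-5*(-4 + 2))) = (-1728 + sqrt(1265)) - (29 + 8) = (-1728 + sqrt(1265)) - 1*37 = (-1728 + sqrt(1265)) - 37 = -1765 + sqrt(1265)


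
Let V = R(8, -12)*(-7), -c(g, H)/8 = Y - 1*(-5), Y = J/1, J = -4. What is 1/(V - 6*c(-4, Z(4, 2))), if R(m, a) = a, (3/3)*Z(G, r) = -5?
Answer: 1/132 ≈ 0.0075758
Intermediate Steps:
Z(G, r) = -5
Y = -4 (Y = -4/1 = -4*1 = -4)
c(g, H) = -8 (c(g, H) = -8*(-4 - 1*(-5)) = -8*(-4 + 5) = -8*1 = -8)
V = 84 (V = -12*(-7) = 84)
1/(V - 6*c(-4, Z(4, 2))) = 1/(84 - 6*(-8)) = 1/(84 + 48) = 1/132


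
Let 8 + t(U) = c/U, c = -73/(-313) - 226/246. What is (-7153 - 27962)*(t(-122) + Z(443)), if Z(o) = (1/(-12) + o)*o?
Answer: -21573407519147985/3131252 ≈ -6.8897e+9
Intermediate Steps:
c = -26390/38499 (c = -73*(-1/313) - 226*1/246 = 73/313 - 113/123 = -26390/38499 ≈ -0.68547)
Z(o) = o*(-1/12 + o) (Z(o) = (-1/12 + o)*o = o*(-1/12 + o))
t(U) = -8 - 26390/(38499*U)
(-7153 - 27962)*(t(-122) + Z(443)) = (-7153 - 27962)*((-8 - 26390/38499/(-122)) + 443*(-1/12 + 443)) = -35115*((-8 - 26390/38499*(-1/122)) + 443*(5315/12)) = -35115*((-8 + 13195/2348439) + 2354545/12) = -35115*(-18774317/2348439 + 2354545/12) = -35115*614364445939/3131252 = -21573407519147985/3131252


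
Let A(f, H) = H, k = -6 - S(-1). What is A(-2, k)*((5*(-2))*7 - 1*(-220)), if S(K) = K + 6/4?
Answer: -975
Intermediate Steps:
S(K) = 3/2 + K (S(K) = K + (1/4)*6 = K + 3/2 = 3/2 + K)
k = -13/2 (k = -6 - (3/2 - 1) = -6 - 1*1/2 = -6 - 1/2 = -13/2 ≈ -6.5000)
A(-2, k)*((5*(-2))*7 - 1*(-220)) = -13*((5*(-2))*7 - 1*(-220))/2 = -13*(-10*7 + 220)/2 = -13*(-70 + 220)/2 = -13/2*150 = -975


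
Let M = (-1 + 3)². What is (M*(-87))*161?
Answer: -56028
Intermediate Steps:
M = 4 (M = 2² = 4)
(M*(-87))*161 = (4*(-87))*161 = -348*161 = -56028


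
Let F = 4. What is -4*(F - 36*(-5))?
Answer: -736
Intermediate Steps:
-4*(F - 36*(-5)) = -4*(4 - 36*(-5)) = -4*(4 + 180) = -4*184 = -736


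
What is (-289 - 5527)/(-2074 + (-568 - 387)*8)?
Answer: 2908/4857 ≈ 0.59872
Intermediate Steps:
(-289 - 5527)/(-2074 + (-568 - 387)*8) = -5816/(-2074 - 955*8) = -5816/(-2074 - 7640) = -5816/(-9714) = -5816*(-1/9714) = 2908/4857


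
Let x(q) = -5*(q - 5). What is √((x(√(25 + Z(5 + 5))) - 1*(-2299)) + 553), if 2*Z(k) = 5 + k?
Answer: √(11508 - 10*√130)/2 ≈ 53.371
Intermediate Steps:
Z(k) = 5/2 + k/2 (Z(k) = (5 + k)/2 = 5/2 + k/2)
x(q) = 25 - 5*q (x(q) = -5*(-5 + q) = 25 - 5*q)
√((x(√(25 + Z(5 + 5))) - 1*(-2299)) + 553) = √(((25 - 5*√(25 + (5/2 + (5 + 5)/2))) - 1*(-2299)) + 553) = √(((25 - 5*√(25 + (5/2 + (½)*10))) + 2299) + 553) = √(((25 - 5*√(25 + (5/2 + 5))) + 2299) + 553) = √(((25 - 5*√(25 + 15/2)) + 2299) + 553) = √(((25 - 5*√130/2) + 2299) + 553) = √((2324 - 5*√130/2) + 553) = √(2877 - 5*√130/2)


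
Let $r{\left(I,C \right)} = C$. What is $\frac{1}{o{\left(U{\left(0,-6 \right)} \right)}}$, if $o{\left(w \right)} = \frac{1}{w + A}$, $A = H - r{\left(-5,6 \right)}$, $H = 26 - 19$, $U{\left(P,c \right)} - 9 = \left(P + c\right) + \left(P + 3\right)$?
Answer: $7$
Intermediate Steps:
$U{\left(P,c \right)} = 12 + c + 2 P$ ($U{\left(P,c \right)} = 9 + \left(\left(P + c\right) + \left(P + 3\right)\right) = 9 + \left(\left(P + c\right) + \left(3 + P\right)\right) = 9 + \left(3 + c + 2 P\right) = 12 + c + 2 P$)
$H = 7$ ($H = 26 - 19 = 7$)
$A = 1$ ($A = 7 - 6 = 1$)
$o{\left(w \right)} = \frac{1}{1 + w}$ ($o{\left(w \right)} = \frac{1}{w + 1} = \frac{1}{1 + w}$)
$\frac{1}{o{\left(U{\left(0,-6 \right)} \right)}} = \frac{1}{\frac{1}{1 + \left(12 - 6 + 2 \cdot 0\right)}} = \frac{1}{\frac{1}{1 + \left(12 - 6 + 0\right)}} = \frac{1}{\frac{1}{1 + 6}} = \frac{1}{\frac{1}{7}} = 7$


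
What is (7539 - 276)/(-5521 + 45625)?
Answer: 807/4456 ≈ 0.18110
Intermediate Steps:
(7539 - 276)/(-5521 + 45625) = 7263/40104 = 7263*(1/40104) = 807/4456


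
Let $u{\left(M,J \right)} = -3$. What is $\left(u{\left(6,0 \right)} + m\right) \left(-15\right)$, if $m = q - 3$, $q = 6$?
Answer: $0$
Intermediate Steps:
$m = 3$ ($m = 6 - 3 = 3$)
$\left(u{\left(6,0 \right)} + m\right) \left(-15\right) = \left(-3 + 3\right) \left(-15\right) = 0 \left(-15\right) = 0$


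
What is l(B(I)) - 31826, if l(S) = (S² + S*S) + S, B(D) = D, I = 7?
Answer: -31721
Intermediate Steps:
l(S) = S + 2*S² (l(S) = (S² + S²) + S = 2*S² + S = S + 2*S²)
l(B(I)) - 31826 = 7*(1 + 2*7) - 31826 = 7*(1 + 14) - 31826 = 7*15 - 31826 = 105 - 31826 = -31721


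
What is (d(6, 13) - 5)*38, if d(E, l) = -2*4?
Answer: -494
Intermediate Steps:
d(E, l) = -8
(d(6, 13) - 5)*38 = (-8 - 5)*38 = -13*38 = -494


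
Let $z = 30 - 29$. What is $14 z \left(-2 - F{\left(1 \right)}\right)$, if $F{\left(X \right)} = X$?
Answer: $-42$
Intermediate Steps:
$z = 1$ ($z = 30 - 29 = 1$)
$14 z \left(-2 - F{\left(1 \right)}\right) = 14 \cdot 1 \left(-2 - 1\right) = 14 \left(-2 - 1\right) = 14 \left(-3\right) = -42$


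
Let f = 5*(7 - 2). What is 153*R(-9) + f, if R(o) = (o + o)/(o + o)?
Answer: 178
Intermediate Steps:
R(o) = 1 (R(o) = (2*o)/((2*o)) = (2*o)*(1/(2*o)) = 1)
f = 25 (f = 5*5 = 25)
153*R(-9) + f = 153*1 + 25 = 153 + 25 = 178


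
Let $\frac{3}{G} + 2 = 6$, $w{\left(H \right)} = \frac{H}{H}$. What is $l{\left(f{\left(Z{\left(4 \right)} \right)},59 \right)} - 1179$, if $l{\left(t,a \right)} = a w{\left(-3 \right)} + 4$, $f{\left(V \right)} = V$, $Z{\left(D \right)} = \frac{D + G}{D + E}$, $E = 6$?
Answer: $-1116$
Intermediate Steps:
$w{\left(H \right)} = 1$
$G = \frac{3}{4}$ ($G = \frac{3}{-2 + 6} = \frac{3}{4} \approx 0.75$)
$Z{\left(D \right)} = \frac{\frac{3}{4} + D}{6 + D}$ ($Z{\left(D \right)} = \frac{D + \frac{3}{4}}{D + 6} = \frac{\frac{3}{4} + D}{6 + D}$)
$l{\left(t,a \right)} = 4 + a$ ($l{\left(t,a \right)} = a 1 + 4 = a + 4 = 4 + a$)
$l{\left(f{\left(Z{\left(4 \right)} \right)},59 \right)} - 1179 = \left(4 + 59\right) - 1179 = 63 - 1179 = -1116$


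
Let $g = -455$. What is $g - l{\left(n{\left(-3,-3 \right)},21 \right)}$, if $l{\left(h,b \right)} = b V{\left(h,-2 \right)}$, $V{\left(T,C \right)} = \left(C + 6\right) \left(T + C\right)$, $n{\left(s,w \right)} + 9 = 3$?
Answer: $217$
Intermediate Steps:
$n{\left(s,w \right)} = -6$ ($n{\left(s,w \right)} = -9 + 3 = -6$)
$V{\left(T,C \right)} = \left(6 + C\right) \left(C + T\right)$
$l{\left(h,b \right)} = b \left(-8 + 4 h\right)$ ($l{\left(h,b \right)} = b \left(\left(-2\right)^{2} + 6 \left(-2\right) + 6 h - 2 h\right) = b \left(4 - 12 + 6 h - 2 h\right) = b \left(-8 + 4 h\right)$)
$g - l{\left(n{\left(-3,-3 \right)},21 \right)} = -455 - 4 \cdot 21 \left(-2 - 6\right) = -455 - 4 \cdot 21 \left(-8\right) = -455 - -672 = -455 + 672 = 217$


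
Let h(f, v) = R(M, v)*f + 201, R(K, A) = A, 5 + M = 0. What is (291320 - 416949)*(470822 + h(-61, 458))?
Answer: -55664325465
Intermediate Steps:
M = -5 (M = -5 + 0 = -5)
h(f, v) = 201 + f*v (h(f, v) = v*f + 201 = f*v + 201 = 201 + f*v)
(291320 - 416949)*(470822 + h(-61, 458)) = (291320 - 416949)*(470822 + (201 - 61*458)) = -125629*(470822 + (201 - 27938)) = -125629*(470822 - 27737) = -125629*443085 = -55664325465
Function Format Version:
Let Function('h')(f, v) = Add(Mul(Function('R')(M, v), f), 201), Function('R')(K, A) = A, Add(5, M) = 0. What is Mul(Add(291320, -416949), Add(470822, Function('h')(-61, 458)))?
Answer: -55664325465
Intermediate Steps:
M = -5 (M = Add(-5, 0) = -5)
Function('h')(f, v) = Add(201, Mul(f, v)) (Function('h')(f, v) = Add(Mul(v, f), 201) = Add(Mul(f, v), 201) = Add(201, Mul(f, v)))
Mul(Add(291320, -416949), Add(470822, Function('h')(-61, 458))) = Mul(Add(291320, -416949), Add(470822, Add(201, Mul(-61, 458)))) = Mul(-125629, Add(470822, Add(201, -27938))) = Mul(-125629, Add(470822, -27737)) = Mul(-125629, 443085) = -55664325465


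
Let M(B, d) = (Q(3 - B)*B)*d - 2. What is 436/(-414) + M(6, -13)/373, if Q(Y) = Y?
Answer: -33290/77211 ≈ -0.43116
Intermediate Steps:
M(B, d) = -2 + B*d*(3 - B) (M(B, d) = ((3 - B)*B)*d - 2 = (B*(3 - B))*d - 2 = B*d*(3 - B) - 2 = -2 + B*d*(3 - B))
436/(-414) + M(6, -13)/373 = 436/(-414) + (-2 - 1*6*(-13)*(-3 + 6))/373 = 436*(-1/414) + (-2 - 1*6*(-13)*3)*(1/373) = -218/207 + (-2 + 234)*(1/373) = -218/207 + 232*(1/373) = -218/207 + 232/373 = -33290/77211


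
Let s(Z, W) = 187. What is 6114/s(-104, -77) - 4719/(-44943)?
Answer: 91887985/2801447 ≈ 32.800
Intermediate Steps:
6114/s(-104, -77) - 4719/(-44943) = 6114/187 - 4719/(-44943) = 6114*(1/187) - 4719*(-1/44943) = 6114/187 + 1573/14981 = 91887985/2801447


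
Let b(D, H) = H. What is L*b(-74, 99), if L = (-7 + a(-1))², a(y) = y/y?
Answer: 3564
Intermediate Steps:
a(y) = 1
L = 36 (L = (-7 + 1)² = (-6)² = 36)
L*b(-74, 99) = 36*99 = 3564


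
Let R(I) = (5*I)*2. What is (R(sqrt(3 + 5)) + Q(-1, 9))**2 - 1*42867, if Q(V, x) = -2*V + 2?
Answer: -42051 + 160*sqrt(2) ≈ -41825.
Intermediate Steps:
Q(V, x) = 2 - 2*V
R(I) = 10*I
(R(sqrt(3 + 5)) + Q(-1, 9))**2 - 1*42867 = (10*sqrt(3 + 5) + (2 - 2*(-1)))**2 - 1*42867 = (10*sqrt(8) + (2 + 2))**2 - 42867 = (10*(2*sqrt(2)) + 4)**2 - 42867 = (20*sqrt(2) + 4)**2 - 42867 = (4 + 20*sqrt(2))**2 - 42867 = -42867 + (4 + 20*sqrt(2))**2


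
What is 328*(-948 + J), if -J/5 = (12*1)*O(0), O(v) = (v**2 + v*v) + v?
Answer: -310944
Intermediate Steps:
O(v) = v + 2*v**2 (O(v) = (v**2 + v**2) + v = 2*v**2 + v = v + 2*v**2)
J = 0 (J = -5*12*1*0*(1 + 2*0) = -60*0*(1 + 0) = -60*0*1 = -60*0 = -5*0 = 0)
328*(-948 + J) = 328*(-948 + 0) = 328*(-948) = -310944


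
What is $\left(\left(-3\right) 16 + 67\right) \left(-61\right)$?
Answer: $-1159$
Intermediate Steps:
$\left(\left(-3\right) 16 + 67\right) \left(-61\right) = \left(-48 + 67\right) \left(-61\right) = 19 \left(-61\right) = -1159$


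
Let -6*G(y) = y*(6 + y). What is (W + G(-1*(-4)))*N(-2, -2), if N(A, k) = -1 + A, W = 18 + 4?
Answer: -46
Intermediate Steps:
W = 22
G(y) = -y*(6 + y)/6
(W + G(-1*(-4)))*N(-2, -2) = (22 - (-1*(-4))*(6 - 1*(-4))/6)*(-1 - 2) = (22 - 1/6*4*(6 + 4))*(-3) = (22 - 1/6*4*10)*(-3) = (22 - 20/3)*(-3) = (46/3)*(-3) = -46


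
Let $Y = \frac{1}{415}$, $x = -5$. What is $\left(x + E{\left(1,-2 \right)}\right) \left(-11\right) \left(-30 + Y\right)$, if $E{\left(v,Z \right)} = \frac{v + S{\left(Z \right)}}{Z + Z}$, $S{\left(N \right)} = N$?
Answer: $- \frac{2601841}{1660} \approx -1567.4$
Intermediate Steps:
$E{\left(v,Z \right)} = \frac{Z + v}{2 Z}$ ($E{\left(v,Z \right)} = \frac{v + Z}{Z + Z} = \frac{Z + v}{2 Z}$)
$Y = \frac{1}{415} \approx 0.0024096$
$\left(x + E{\left(1,-2 \right)}\right) \left(-11\right) \left(-30 + Y\right) = \left(-5 + \frac{-2 + 1}{2 \left(-2\right)}\right) \left(-11\right) \left(-30 + \frac{1}{415}\right) = \left(-5 + \frac{1}{2} \left(- \frac{1}{2}\right) \left(-1\right)\right) \left(-11\right) \left(- \frac{12449}{415}\right) = \left(-5 + \frac{1}{4}\right) \left(-11\right) \left(- \frac{12449}{415}\right) = \left(- \frac{19}{4}\right) \left(-11\right) \left(- \frac{12449}{415}\right) = \frac{209}{4} \left(- \frac{12449}{415}\right) = - \frac{2601841}{1660}$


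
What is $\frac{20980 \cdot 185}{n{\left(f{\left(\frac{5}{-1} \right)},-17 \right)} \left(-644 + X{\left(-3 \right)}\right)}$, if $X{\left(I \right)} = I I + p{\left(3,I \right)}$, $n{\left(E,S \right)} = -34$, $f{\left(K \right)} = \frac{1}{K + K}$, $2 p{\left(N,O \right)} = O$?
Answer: $\frac{3881300}{21641} \approx 179.35$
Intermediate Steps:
$p{\left(N,O \right)} = \frac{O}{2}$
$f{\left(K \right)} = \frac{1}{2 K}$
$X{\left(I \right)} = I^{2} + \frac{I}{2}$ ($X{\left(I \right)} = I I + \frac{I}{2} = I^{2} + \frac{I}{2}$)
$\frac{20980 \cdot 185}{n{\left(f{\left(\frac{5}{-1} \right)},-17 \right)} \left(-644 + X{\left(-3 \right)}\right)} = \frac{20980 \cdot 185}{\left(-34\right) \left(-644 - 3 \left(\frac{1}{2} - 3\right)\right)} = \frac{3881300}{\left(-34\right) \left(-644 - - \frac{15}{2}\right)} = \frac{3881300}{\left(-34\right) \left(-644 + \frac{15}{2}\right)} = \frac{3881300}{\left(-34\right) \left(- \frac{1273}{2}\right)} = \frac{3881300}{21641}$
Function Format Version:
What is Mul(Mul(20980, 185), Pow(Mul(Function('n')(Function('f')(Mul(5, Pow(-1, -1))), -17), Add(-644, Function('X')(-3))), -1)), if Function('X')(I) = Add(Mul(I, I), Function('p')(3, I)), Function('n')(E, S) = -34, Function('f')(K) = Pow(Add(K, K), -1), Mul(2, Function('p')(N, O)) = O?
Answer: Rational(3881300, 21641) ≈ 179.35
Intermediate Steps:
Function('p')(N, O) = Mul(Rational(1, 2), O)
Function('f')(K) = Mul(Rational(1, 2), Pow(K, -1)) (Function('f')(K) = Pow(Mul(2, K), -1) = Mul(Rational(1, 2), Pow(K, -1)))
Function('X')(I) = Add(Pow(I, 2), Mul(Rational(1, 2), I)) (Function('X')(I) = Add(Mul(I, I), Mul(Rational(1, 2), I)) = Add(Pow(I, 2), Mul(Rational(1, 2), I)))
Mul(Mul(20980, 185), Pow(Mul(Function('n')(Function('f')(Mul(5, Pow(-1, -1))), -17), Add(-644, Function('X')(-3))), -1)) = Mul(Mul(20980, 185), Pow(Mul(-34, Add(-644, Mul(-3, Add(Rational(1, 2), -3)))), -1)) = Mul(3881300, Pow(Mul(-34, Add(-644, Mul(-3, Rational(-5, 2)))), -1)) = Mul(3881300, Pow(Mul(-34, Add(-644, Rational(15, 2))), -1)) = Mul(3881300, Pow(Mul(-34, Rational(-1273, 2)), -1)) = Mul(3881300, Pow(21641, -1)) = Mul(3881300, Rational(1, 21641)) = Rational(3881300, 21641)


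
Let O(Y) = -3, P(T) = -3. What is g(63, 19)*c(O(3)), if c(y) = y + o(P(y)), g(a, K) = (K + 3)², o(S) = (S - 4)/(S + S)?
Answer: -2662/3 ≈ -887.33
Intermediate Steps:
o(S) = (-4 + S)/(2*S) (o(S) = (-4 + S)/((2*S)) = (-4 + S)*(1/(2*S)) = (-4 + S)/(2*S))
g(a, K) = (3 + K)²
c(y) = 7/6 + y (c(y) = y + (½)*(-4 - 3)/(-3) = y + (½)*(-⅓)*(-7) = y + 7/6 = 7/6 + y)
g(63, 19)*c(O(3)) = (3 + 19)²*(7/6 - 3) = 22²*(-11/6) = 484*(-11/6) = -2662/3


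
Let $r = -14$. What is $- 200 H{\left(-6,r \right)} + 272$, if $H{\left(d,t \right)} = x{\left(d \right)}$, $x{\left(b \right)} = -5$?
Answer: $1272$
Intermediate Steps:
$H{\left(d,t \right)} = -5$
$- 200 H{\left(-6,r \right)} + 272 = \left(-200\right) \left(-5\right) + 272 = 1000 + 272 = 1272$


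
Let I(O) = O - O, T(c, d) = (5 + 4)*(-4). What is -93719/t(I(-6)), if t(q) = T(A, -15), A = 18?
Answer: 93719/36 ≈ 2603.3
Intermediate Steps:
T(c, d) = -36 (T(c, d) = 9*(-4) = -36)
I(O) = 0
t(q) = -36
-93719/t(I(-6)) = -93719/(-36) = -93719*(-1/36) = 93719/36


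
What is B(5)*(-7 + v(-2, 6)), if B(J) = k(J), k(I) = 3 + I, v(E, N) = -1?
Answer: -64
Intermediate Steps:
B(J) = 3 + J
B(5)*(-7 + v(-2, 6)) = (3 + 5)*(-7 - 1) = 8*(-8) = -64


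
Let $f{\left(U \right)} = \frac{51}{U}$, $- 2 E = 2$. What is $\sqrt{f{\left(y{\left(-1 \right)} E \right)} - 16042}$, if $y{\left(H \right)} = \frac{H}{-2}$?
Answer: $4 i \sqrt{1009} \approx 127.06 i$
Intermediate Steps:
$E = -1$ ($E = \left(- \frac{1}{2}\right) 2 = -1$)
$y{\left(H \right)} = - \frac{H}{2}$ ($y{\left(H \right)} = H \left(- \frac{1}{2}\right) = - \frac{H}{2}$)
$\sqrt{f{\left(y{\left(-1 \right)} E \right)} - 16042} = \sqrt{\frac{51}{\left(- \frac{1}{2}\right) \left(-1\right) \left(-1\right)} - 16042} = \sqrt{\frac{51}{\frac{1}{2} \left(-1\right)} - 16042} = \sqrt{\frac{51}{- \frac{1}{2}} - 16042} = \sqrt{51 \left(-2\right) - 16042} = \sqrt{-102 - 16042} = \sqrt{-16144} = 4 i \sqrt{1009}$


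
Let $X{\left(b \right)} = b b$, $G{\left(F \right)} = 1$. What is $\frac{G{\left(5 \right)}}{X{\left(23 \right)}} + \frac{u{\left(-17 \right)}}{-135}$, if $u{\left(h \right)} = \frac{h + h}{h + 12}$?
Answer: $- \frac{17311}{357075} \approx -0.04848$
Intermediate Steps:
$X{\left(b \right)} = b^{2}$
$u{\left(h \right)} = \frac{2 h}{12 + h}$
$\frac{G{\left(5 \right)}}{X{\left(23 \right)}} + \frac{u{\left(-17 \right)}}{-135} = 1 \frac{1}{23^{2}} + \frac{2 \left(-17\right) \frac{1}{12 - 17}}{-135} = 1 \cdot \frac{1}{529} + 2 \left(-17\right) \frac{1}{-5} \left(- \frac{1}{135}\right) = 1 \cdot \frac{1}{529} + 2 \left(-17\right) \left(- \frac{1}{5}\right) \left(- \frac{1}{135}\right) = \frac{1}{529} + \frac{34}{5} \left(- \frac{1}{135}\right) = \frac{1}{529} - \frac{34}{675} = - \frac{17311}{357075}$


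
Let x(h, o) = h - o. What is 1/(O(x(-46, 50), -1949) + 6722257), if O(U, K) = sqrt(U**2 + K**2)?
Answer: 6722257/45188735366232 - sqrt(3807817)/45188735366232 ≈ 1.4872e-7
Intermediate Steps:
O(U, K) = sqrt(K**2 + U**2)
1/(O(x(-46, 50), -1949) + 6722257) = 1/(sqrt((-1949)**2 + (-46 - 1*50)**2) + 6722257) = 1/(sqrt(3798601 + (-46 - 50)**2) + 6722257) = 1/(sqrt(3798601 + (-96)**2) + 6722257) = 1/(sqrt(3798601 + 9216) + 6722257) = 1/(sqrt(3807817) + 6722257) = 1/(6722257 + sqrt(3807817))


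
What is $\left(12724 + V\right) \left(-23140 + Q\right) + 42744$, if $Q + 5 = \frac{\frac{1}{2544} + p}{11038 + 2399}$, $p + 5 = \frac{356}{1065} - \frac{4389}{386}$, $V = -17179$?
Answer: $\frac{1789601068128361701}{17348874992} \approx 1.0315 \cdot 10^{8}$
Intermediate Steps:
$p = - \frac{6592319}{411090}$ ($p = -5 + \left(\frac{356}{1065} - \frac{4389}{386}\right) = -5 - \frac{4536869}{411090} = - \frac{6592319}{411090} \approx -16.036$)
$Q = - \frac{11713285694341}{2342098123920}$ ($Q = -5 + \frac{\frac{1}{2544} - \frac{6592319}{411090}}{11038 + 2399} = -5 + \frac{\frac{1}{2544} - \frac{6592319}{411090}}{13437} = -5 - \frac{2795074741}{2342098123920} = - \frac{11713285694341}{2342098123920} \approx -5.0012$)
$\left(12724 + V\right) \left(-23140 + Q\right) + 42744 = \left(12724 - 17179\right) \left(-23140 - \frac{11713285694341}{2342098123920}\right) + 42744 = \left(-4455\right) \left(- \frac{54207863873203141}{2342098123920}\right) + 42744 = \frac{1788859507815703653}{17348874992} + 42744 = \frac{1789601068128361701}{17348874992}$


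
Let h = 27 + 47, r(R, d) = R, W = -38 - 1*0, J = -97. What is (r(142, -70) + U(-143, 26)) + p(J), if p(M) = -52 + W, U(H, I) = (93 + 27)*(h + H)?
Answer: -8228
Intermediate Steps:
W = -38 (W = -38 + 0 = -38)
h = 74
U(H, I) = 8880 + 120*H (U(H, I) = (93 + 27)*(74 + H) = 120*(74 + H) = 8880 + 120*H)
p(M) = -90 (p(M) = -52 - 38 = -90)
(r(142, -70) + U(-143, 26)) + p(J) = (142 + (8880 + 120*(-143))) - 90 = (142 + (8880 - 17160)) - 90 = (142 - 8280) - 90 = -8138 - 90 = -8228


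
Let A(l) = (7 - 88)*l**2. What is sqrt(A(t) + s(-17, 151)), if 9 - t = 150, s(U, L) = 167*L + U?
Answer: 3*I*sqrt(176129) ≈ 1259.0*I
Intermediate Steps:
s(U, L) = U + 167*L
t = -141 (t = 9 - 1*150 = 9 - 150 = -141)
A(l) = -81*l**2
sqrt(A(t) + s(-17, 151)) = sqrt(-81*(-141)**2 + (-17 + 167*151)) = sqrt(-81*19881 + (-17 + 25217)) = sqrt(-1610361 + 25200) = sqrt(-1585161) = 3*I*sqrt(176129)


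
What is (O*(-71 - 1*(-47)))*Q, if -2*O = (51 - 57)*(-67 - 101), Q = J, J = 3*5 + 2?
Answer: 205632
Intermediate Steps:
J = 17 (J = 15 + 2 = 17)
Q = 17
O = -504 (O = -(51 - 57)*(-67 - 101)/2 = -(-3)*(-168) = -1/2*1008 = -504)
(O*(-71 - 1*(-47)))*Q = -504*(-71 - 1*(-47))*17 = -504*(-71 + 47)*17 = -504*(-24)*17 = 12096*17 = 205632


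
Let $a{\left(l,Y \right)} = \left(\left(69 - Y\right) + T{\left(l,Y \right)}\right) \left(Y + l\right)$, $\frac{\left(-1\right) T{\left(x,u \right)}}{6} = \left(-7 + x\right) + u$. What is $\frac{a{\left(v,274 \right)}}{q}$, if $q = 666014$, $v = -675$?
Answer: $- \frac{899443}{666014} \approx -1.3505$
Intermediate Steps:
$T{\left(x,u \right)} = 42 - 6 u - 6 x$ ($T{\left(x,u \right)} = - 6 \left(\left(-7 + x\right) + u\right) = - 6 \left(-7 + u + x\right) = 42 - 6 u - 6 x$)
$a{\left(l,Y \right)} = \left(Y + l\right) \left(111 - 7 Y - 6 l\right)$ ($a{\left(l,Y \right)} = \left(\left(69 - Y\right) - \left(-42 + 6 Y + 6 l\right)\right) \left(Y + l\right) = \left(111 - 7 Y - 6 l\right) \left(Y + l\right) = \left(Y + l\right) \left(111 - 7 Y - 6 l\right)$)
$\frac{a{\left(v,274 \right)}}{q} = \frac{- 7 \cdot 274^{2} - 6 \left(-675\right)^{2} + 111 \cdot 274 + 111 \left(-675\right) - 3562 \left(-675\right)}{666014} = \left(\left(-7\right) 75076 - 2733750 + 30414 - 74925 + 2404350\right) \frac{1}{666014} = \left(-525532 - 2733750 + 30414 - 74925 + 2404350\right) \frac{1}{666014} = \left(-899443\right) \frac{1}{666014} = - \frac{899443}{666014}$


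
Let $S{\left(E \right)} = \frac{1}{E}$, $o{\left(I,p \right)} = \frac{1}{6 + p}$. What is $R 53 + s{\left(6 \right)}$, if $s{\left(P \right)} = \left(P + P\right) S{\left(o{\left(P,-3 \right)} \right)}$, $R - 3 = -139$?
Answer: $-7172$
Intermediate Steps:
$R = -136$ ($R = 3 - 139 = -136$)
$s{\left(P \right)} = 6 P$ ($s{\left(P \right)} = \frac{P + P}{\frac{1}{6 - 3}} = \frac{2 P}{\frac{1}{3}} = 2 P \frac{1}{\frac{1}{3}} = 2 P 3 = 6 P$)
$R 53 + s{\left(6 \right)} = \left(-136\right) 53 + 6 \cdot 6 = -7208 + 36 = -7172$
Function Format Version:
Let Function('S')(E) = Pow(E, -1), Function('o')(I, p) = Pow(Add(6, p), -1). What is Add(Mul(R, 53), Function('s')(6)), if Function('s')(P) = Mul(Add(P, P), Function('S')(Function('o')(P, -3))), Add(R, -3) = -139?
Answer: -7172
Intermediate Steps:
R = -136 (R = Add(3, -139) = -136)
Function('s')(P) = Mul(6, P) (Function('s')(P) = Mul(Add(P, P), Pow(Pow(Add(6, -3), -1), -1)) = Mul(Mul(2, P), Pow(Pow(3, -1), -1)) = Mul(Mul(2, P), Pow(Rational(1, 3), -1)) = Mul(Mul(2, P), 3) = Mul(6, P))
Add(Mul(R, 53), Function('s')(6)) = Add(Mul(-136, 53), Mul(6, 6)) = Add(-7208, 36) = -7172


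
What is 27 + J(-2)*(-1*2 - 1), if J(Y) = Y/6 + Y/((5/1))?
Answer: 146/5 ≈ 29.200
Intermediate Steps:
J(Y) = 11*Y/30 (J(Y) = Y*(1/6) + Y/((5*1)) = Y/6 + Y/5 = 11*Y/30)
27 + J(-2)*(-1*2 - 1) = 27 + ((11/30)*(-2))*(-1*2 - 1) = 27 - 11*(-2 - 1)/15 = 27 - 11/15*(-3) = 27 + 11/5 = 146/5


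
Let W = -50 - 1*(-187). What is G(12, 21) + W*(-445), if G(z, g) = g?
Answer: -60944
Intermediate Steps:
W = 137 (W = -50 + 187 = 137)
G(12, 21) + W*(-445) = 21 + 137*(-445) = 21 - 60965 = -60944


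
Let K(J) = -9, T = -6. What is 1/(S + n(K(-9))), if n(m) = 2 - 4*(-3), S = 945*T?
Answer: -1/5656 ≈ -0.00017680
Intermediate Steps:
S = -5670 (S = 945*(-6) = -5670)
n(m) = 14 (n(m) = 2 + 12 = 14)
1/(S + n(K(-9))) = 1/(-5670 + 14) = 1/(-5656) = -1/5656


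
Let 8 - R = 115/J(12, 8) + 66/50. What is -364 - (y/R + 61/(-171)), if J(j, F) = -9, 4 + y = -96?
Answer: -134194837/374319 ≈ -358.50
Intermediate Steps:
y = -100 (y = -4 - 96 = -100)
R = 4378/225 (R = 8 - (115/(-9) + 66/50) = 8 - (115*(-⅑) + 66*(1/50)) = 8 - (-115/9 + 33/25) = 8 - 1*(-2578/225) = 8 + 2578/225 = 4378/225 ≈ 19.458)
-364 - (y/R + 61/(-171)) = -364 - (-100/4378/225 + 61/(-171)) = -364 - (-100*225/4378 + 61*(-1/171)) = -364 - (-11250/2189 - 61/171) = -364 - 1*(-2057279/374319) = -364 + 2057279/374319 = -134194837/374319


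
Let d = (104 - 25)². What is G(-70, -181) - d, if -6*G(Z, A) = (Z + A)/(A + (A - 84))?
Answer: -16701167/2676 ≈ -6241.1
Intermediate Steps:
d = 6241 (d = 79² = 6241)
G(Z, A) = -(A + Z)/(6*(-84 + 2*A)) (G(Z, A) = -(Z + A)/(6*(A + (A - 84))) = -(A + Z)/(6*(A + (-84 + A))) = -(A + Z)/(6*(-84 + 2*A)))
G(-70, -181) - d = (-1*(-181) - 1*(-70))/(12*(-42 - 181)) - 1*6241 = (1/12)*(181 + 70)/(-223) - 6241 = (1/12)*(-1/223)*251 - 6241 = -251/2676 - 6241 = -16701167/2676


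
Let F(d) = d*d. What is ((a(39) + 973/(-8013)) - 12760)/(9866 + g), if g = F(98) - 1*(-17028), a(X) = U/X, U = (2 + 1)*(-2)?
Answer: -1329225115/3801960162 ≈ -0.34962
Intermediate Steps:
U = -6 (U = 3*(-2) = -6)
a(X) = -6/X
F(d) = d²
g = 26632 (g = 98² - 1*(-17028) = 9604 + 17028 = 26632)
((a(39) + 973/(-8013)) - 12760)/(9866 + g) = ((-6/39 + 973/(-8013)) - 12760)/(9866 + 26632) = ((-6*1/39 + 973*(-1/8013)) - 12760)/36498 = ((-2/13 - 973/8013) - 12760)*(1/36498) = (-28675/104169 - 12760)*(1/36498) = -1329225115/104169*1/36498 = -1329225115/3801960162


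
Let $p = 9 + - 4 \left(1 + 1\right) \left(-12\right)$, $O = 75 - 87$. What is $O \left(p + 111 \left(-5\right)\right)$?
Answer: $5400$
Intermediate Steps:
$O = -12$
$p = 105$ ($p = 9 + \left(-4\right) 2 \left(-12\right) = 9 - -96 = 9 + 96 = 105$)
$O \left(p + 111 \left(-5\right)\right) = - 12 \left(105 + 111 \left(-5\right)\right) = - 12 \left(105 - 555\right) = \left(-12\right) \left(-450\right) = 5400$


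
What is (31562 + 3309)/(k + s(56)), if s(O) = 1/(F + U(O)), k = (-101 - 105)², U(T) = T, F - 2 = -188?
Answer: 4533230/5516679 ≈ 0.82173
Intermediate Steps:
F = -186 (F = 2 - 188 = -186)
k = 42436 (k = (-206)² = 42436)
s(O) = 1/(-186 + O)
(31562 + 3309)/(k + s(56)) = (31562 + 3309)/(42436 + 1/(-186 + 56)) = 34871/(42436 + 1/(-130)) = 34871/(42436 - 1/130) = 34871/(5516679/130) = 34871*(130/5516679) = 4533230/5516679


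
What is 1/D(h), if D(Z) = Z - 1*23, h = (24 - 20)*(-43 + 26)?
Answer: -1/91 ≈ -0.010989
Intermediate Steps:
h = -68 (h = 4*(-17) = -68)
D(Z) = -23 + Z (D(Z) = Z - 23 = -23 + Z)
1/D(h) = 1/(-23 - 68) = 1/(-91) = -1/91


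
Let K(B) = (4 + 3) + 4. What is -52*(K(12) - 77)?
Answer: 3432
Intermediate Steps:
K(B) = 11 (K(B) = 7 + 4 = 11)
-52*(K(12) - 77) = -52*(11 - 77) = -52*(-66) = 3432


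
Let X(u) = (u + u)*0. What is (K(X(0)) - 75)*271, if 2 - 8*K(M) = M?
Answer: -81029/4 ≈ -20257.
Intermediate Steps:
X(u) = 0 (X(u) = (2*u)*0 = 0)
K(M) = ¼ - M/8
(K(X(0)) - 75)*271 = ((¼ - ⅛*0) - 75)*271 = ((¼ + 0) - 75)*271 = (¼ - 75)*271 = -299/4*271 = -81029/4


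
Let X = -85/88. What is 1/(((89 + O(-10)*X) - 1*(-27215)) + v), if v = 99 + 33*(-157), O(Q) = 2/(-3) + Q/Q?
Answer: 264/5866523 ≈ 4.5001e-5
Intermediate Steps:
X = -85/88 (X = -85*1/88 = -85/88 ≈ -0.96591)
O(Q) = ⅓ (O(Q) = 2*(-⅓) + 1 = -⅔ + 1 = ⅓)
v = -5082 (v = 99 - 5181 = -5082)
1/(((89 + O(-10)*X) - 1*(-27215)) + v) = 1/(((89 + (⅓)*(-85/88)) - 1*(-27215)) - 5082) = 1/(((89 - 85/264) + 27215) - 5082) = 1/((23411/264 + 27215) - 5082) = 1/(7208171/264 - 5082) = 1/(5866523/264) = 264/5866523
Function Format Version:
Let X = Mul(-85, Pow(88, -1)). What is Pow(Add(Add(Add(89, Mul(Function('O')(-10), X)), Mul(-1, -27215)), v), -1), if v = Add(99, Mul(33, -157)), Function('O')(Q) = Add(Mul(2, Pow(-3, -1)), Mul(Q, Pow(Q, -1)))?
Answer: Rational(264, 5866523) ≈ 4.5001e-5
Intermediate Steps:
X = Rational(-85, 88) (X = Mul(-85, Rational(1, 88)) = Rational(-85, 88) ≈ -0.96591)
Function('O')(Q) = Rational(1, 3) (Function('O')(Q) = Add(Mul(2, Rational(-1, 3)), 1) = Add(Rational(-2, 3), 1) = Rational(1, 3))
v = -5082 (v = Add(99, -5181) = -5082)
Pow(Add(Add(Add(89, Mul(Function('O')(-10), X)), Mul(-1, -27215)), v), -1) = Pow(Add(Add(Add(89, Mul(Rational(1, 3), Rational(-85, 88))), Mul(-1, -27215)), -5082), -1) = Pow(Add(Add(Add(89, Rational(-85, 264)), 27215), -5082), -1) = Pow(Add(Add(Rational(23411, 264), 27215), -5082), -1) = Pow(Add(Rational(7208171, 264), -5082), -1) = Pow(Rational(5866523, 264), -1) = Rational(264, 5866523)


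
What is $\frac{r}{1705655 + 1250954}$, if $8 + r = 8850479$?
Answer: $\frac{8850471}{2956609} \approx 2.9935$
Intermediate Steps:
$r = 8850471$ ($r = -8 + 8850479 = 8850471$)
$\frac{r}{1705655 + 1250954} = \frac{8850471}{1705655 + 1250954} = \frac{8850471}{2956609}$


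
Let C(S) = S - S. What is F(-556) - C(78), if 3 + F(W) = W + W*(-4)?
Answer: 1665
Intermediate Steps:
C(S) = 0
F(W) = -3 - 3*W (F(W) = -3 + (W + W*(-4)) = -3 + (W - 4*W) = -3 - 3*W)
F(-556) - C(78) = (-3 - 3*(-556)) - 1*0 = (-3 + 1668) + 0 = 1665 + 0 = 1665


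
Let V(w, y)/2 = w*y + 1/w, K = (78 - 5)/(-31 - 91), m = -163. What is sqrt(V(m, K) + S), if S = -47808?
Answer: I*sqrt(4707170604847)/9943 ≈ 218.2*I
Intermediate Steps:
K = -73/122 (K = 73/(-122) = 73*(-1/122) = -73/122 ≈ -0.59836)
V(w, y) = 2/w + 2*w*y (V(w, y) = 2*(w*y + 1/w) = 2*(1/w + w*y) = 2/w + 2*w*y)
sqrt(V(m, K) + S) = sqrt((2/(-163) + 2*(-163)*(-73/122)) - 47808) = sqrt((2*(-1/163) + 11899/61) - 47808) = sqrt((-2/163 + 11899/61) - 47808) = sqrt(1939415/9943 - 47808) = sqrt(-473415529/9943) = I*sqrt(4707170604847)/9943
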